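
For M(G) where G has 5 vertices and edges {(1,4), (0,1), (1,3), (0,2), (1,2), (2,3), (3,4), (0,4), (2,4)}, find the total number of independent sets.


An independent set in a graphic matroid is an acyclic edge subset.
G has 5 vertices and 9 edges.
Enumerate all 2^9 = 512 subsets, checking for acyclicity.
Total independent sets = 198.

198


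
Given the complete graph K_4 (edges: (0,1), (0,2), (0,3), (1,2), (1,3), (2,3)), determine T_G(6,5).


T(K_4; x,y) = x^3 + 3x^2 + 4xy + 2x + y^3 + 3y^2 + 2y.
Substituting x=6, y=5:
= 216 + 108 + 120 + 12 + 125 + 75 + 10
= 666.

666


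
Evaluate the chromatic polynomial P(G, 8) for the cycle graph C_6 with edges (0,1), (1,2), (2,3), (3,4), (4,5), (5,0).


P(C_6, k) = (k-1)^6 + (-1)^6*(k-1).
P(8) = (7)^6 + 7
= 117649 + 7 = 117656.

117656


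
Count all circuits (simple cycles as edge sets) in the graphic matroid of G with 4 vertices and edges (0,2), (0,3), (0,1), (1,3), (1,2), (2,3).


A circuit in a graphic matroid = edge set of a simple cycle.
G has 4 vertices and 6 edges.
Enumerating all minimal edge subsets forming cycles...
Total circuits found: 7.

7


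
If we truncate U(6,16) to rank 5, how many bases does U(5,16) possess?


Truncating U(6,16) to rank 5 gives U(5,16).
Bases of U(5,16) are all 5-element subsets of 16 elements.
Number of bases = C(16,5) = 16! / (5! * 11!) = 4368.

4368


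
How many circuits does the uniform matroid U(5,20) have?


In U(5,20), circuits are the (6)-element subsets.
Any set of 6 elements is dependent, and removing any one element gives
an independent set of size 5, so it is a minimal dependent set.
Number of circuits = (20 choose 6) = 38760.

38760


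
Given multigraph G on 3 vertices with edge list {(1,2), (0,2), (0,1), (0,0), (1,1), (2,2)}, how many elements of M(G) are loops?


In a graphic matroid, a loop is a self-loop edge (u,u) with rank 0.
Examining all 6 edges for self-loops...
Self-loops found: (0,0), (1,1), (2,2)
Number of loops = 3.

3


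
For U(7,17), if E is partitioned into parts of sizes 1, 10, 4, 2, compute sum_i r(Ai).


r(Ai) = min(|Ai|, 7) for each part.
Sum = min(1,7) + min(10,7) + min(4,7) + min(2,7)
    = 1 + 7 + 4 + 2
    = 14.

14


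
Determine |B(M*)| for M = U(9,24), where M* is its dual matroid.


The dual of U(r,n) is U(n-r, n) = U(15,24).
Bases of U(15,24) are all (15)-element subsets.
|B(M*)| = C(24,15) = 1307504.

1307504


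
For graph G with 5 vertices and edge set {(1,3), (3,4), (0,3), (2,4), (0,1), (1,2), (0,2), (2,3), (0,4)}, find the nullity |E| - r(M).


Cycle rank (nullity) = |E| - r(M) = |E| - (|V| - c).
|E| = 9, |V| = 5, c = 1.
Nullity = 9 - (5 - 1) = 9 - 4 = 5.

5


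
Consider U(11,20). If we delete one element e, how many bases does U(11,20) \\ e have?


Deleting e from U(11,20) gives U(11,19) since n > r.
Bases of U(11,19) = C(19,11) = 19! / (11! * 8!) = 75582.

75582


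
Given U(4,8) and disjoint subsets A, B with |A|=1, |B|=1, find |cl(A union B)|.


|A union B| = 1 + 1 = 2 (disjoint).
In U(4,8), cl(S) = S if |S| < 4, else cl(S) = E.
Since 2 < 4, cl(A union B) = A union B.
|cl(A union B)| = 2.

2


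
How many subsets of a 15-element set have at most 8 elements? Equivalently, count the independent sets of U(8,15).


Independent sets of U(8,15) are all subsets of size <= 8.
Count = C(15,0) + C(15,1) + C(15,2) + C(15,3) + C(15,4) + C(15,5) + C(15,6) + C(15,7) + C(15,8)
     = 1 + 15 + 105 + 455 + 1365 + 3003 + 5005 + 6435 + 6435
     = 22819.

22819


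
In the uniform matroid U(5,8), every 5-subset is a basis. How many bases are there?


Bases of U(5,8) are all 5-element subsets of the 8-element ground set.
Number of bases = C(8,5).
C(8,5) = 8! / (5! * 3!) = 56.

56


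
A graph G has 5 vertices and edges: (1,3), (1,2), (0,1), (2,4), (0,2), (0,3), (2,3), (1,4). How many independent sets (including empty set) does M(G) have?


An independent set in a graphic matroid is an acyclic edge subset.
G has 5 vertices and 8 edges.
Enumerate all 2^8 = 256 subsets, checking for acyclicity.
Total independent sets = 128.

128


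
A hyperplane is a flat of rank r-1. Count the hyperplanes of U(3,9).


Hyperplanes of U(3,9) are flats of rank 2.
In a uniform matroid, these are exactly the (2)-element subsets.
Count = C(9,2) = (9 * 8) / (1 * 2) = 36.

36


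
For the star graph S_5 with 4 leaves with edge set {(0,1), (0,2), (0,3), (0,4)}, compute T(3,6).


A star on 5 vertices is a tree with 4 edges.
T(x,y) = x^(4) for any tree.
T(3,6) = 3^4 = 81.

81


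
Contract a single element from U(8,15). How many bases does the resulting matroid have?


Contracting e from U(8,15) gives U(7,14).
Bases of U(7,14) = C(14,7) = 14! / (7! * 7!) = 3432.

3432


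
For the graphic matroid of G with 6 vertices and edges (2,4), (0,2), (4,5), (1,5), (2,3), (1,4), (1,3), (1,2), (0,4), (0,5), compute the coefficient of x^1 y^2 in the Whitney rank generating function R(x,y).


R(x,y) = sum over A in 2^E of x^(r(E)-r(A)) * y^(|A|-r(A)).
G has 6 vertices, 10 edges. r(E) = 5.
Enumerate all 2^10 = 1024 subsets.
Count subsets with r(E)-r(A)=1 and |A|-r(A)=2: 49.

49


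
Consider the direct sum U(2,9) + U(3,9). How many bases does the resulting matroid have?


Bases of a direct sum M1 + M2: |B| = |B(M1)| * |B(M2)|.
|B(U(2,9))| = C(9,2) = 36.
|B(U(3,9))| = C(9,3) = 84.
Total bases = 36 * 84 = 3024.

3024


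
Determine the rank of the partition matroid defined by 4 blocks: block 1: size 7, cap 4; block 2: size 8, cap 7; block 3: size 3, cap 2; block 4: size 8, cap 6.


Rank of a partition matroid = sum of min(|Si|, ci) for each block.
= min(7,4) + min(8,7) + min(3,2) + min(8,6)
= 4 + 7 + 2 + 6
= 19.

19


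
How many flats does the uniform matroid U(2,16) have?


Flats of U(2,16): every subset of size < 2 is a flat, plus E itself.
Count = C(16,0) + C(16,1) + 1
     = 1 + 16 + 1
     = 18.

18


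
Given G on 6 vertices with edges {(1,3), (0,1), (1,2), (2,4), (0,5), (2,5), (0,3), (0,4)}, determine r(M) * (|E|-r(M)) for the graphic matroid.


r(M) = |V| - c = 6 - 1 = 5.
nullity = |E| - r(M) = 8 - 5 = 3.
Product = 5 * 3 = 15.

15


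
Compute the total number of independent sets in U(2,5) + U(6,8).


For a direct sum, |I(M1+M2)| = |I(M1)| * |I(M2)|.
|I(U(2,5))| = sum C(5,k) for k=0..2 = 16.
|I(U(6,8))| = sum C(8,k) for k=0..6 = 247.
Total = 16 * 247 = 3952.

3952


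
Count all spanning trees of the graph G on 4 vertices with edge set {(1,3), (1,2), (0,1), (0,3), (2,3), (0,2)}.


By Kirchhoff's matrix tree theorem, the number of spanning trees equals
the determinant of any cofactor of the Laplacian matrix L.
G has 4 vertices and 6 edges.
Computing the (3 x 3) cofactor determinant gives 16.

16


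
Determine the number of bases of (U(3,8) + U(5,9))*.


(M1+M2)* = M1* + M2*.
M1* = U(5,8), bases: C(8,5) = 56.
M2* = U(4,9), bases: C(9,4) = 126.
|B(M*)| = 56 * 126 = 7056.

7056


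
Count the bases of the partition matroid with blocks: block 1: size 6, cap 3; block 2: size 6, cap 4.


A basis picks exactly ci elements from block i.
Number of bases = product of C(|Si|, ci).
= C(6,3) * C(6,4)
= 20 * 15
= 300.

300


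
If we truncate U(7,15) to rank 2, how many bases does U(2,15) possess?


Truncating U(7,15) to rank 2 gives U(2,15).
Bases of U(2,15) are all 2-element subsets of 15 elements.
Number of bases = C(15,2) = 15! / (2! * 13!) = 105.

105


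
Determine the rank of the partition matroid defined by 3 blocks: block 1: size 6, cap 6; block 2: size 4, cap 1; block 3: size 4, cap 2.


Rank of a partition matroid = sum of min(|Si|, ci) for each block.
= min(6,6) + min(4,1) + min(4,2)
= 6 + 1 + 2
= 9.

9


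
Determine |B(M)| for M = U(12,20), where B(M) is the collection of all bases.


Bases of U(12,20) are all 12-element subsets of the 20-element ground set.
Number of bases = C(20,12).
C(20,12) = 20! / (12! * 8!) = 125970.

125970


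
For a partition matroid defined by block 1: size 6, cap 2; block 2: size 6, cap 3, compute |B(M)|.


A basis picks exactly ci elements from block i.
Number of bases = product of C(|Si|, ci).
= C(6,2) * C(6,3)
= 15 * 20
= 300.

300


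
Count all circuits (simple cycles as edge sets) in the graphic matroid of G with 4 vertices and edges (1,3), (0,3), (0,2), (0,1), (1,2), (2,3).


A circuit in a graphic matroid = edge set of a simple cycle.
G has 4 vertices and 6 edges.
Enumerating all minimal edge subsets forming cycles...
Total circuits found: 7.

7


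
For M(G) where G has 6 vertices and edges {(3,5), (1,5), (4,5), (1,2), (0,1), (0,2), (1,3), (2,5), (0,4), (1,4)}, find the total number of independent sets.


An independent set in a graphic matroid is an acyclic edge subset.
G has 6 vertices and 10 edges.
Enumerate all 2^10 = 1024 subsets, checking for acyclicity.
Total independent sets = 450.

450


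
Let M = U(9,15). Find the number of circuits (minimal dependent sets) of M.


In U(9,15), circuits are the (10)-element subsets.
Any set of 10 elements is dependent, and removing any one element gives
an independent set of size 9, so it is a minimal dependent set.
Number of circuits = C(15,10) = 3003.

3003


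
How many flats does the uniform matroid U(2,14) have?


Flats of U(2,14): every subset of size < 2 is a flat, plus E itself.
Count = (14 choose 0) + (14 choose 1) + 1
     = 1 + 14 + 1
     = 16.

16


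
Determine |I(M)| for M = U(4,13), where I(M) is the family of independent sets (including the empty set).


Independent sets of U(4,13) are all subsets of size <= 4.
Count = (13 choose 0) + (13 choose 1) + (13 choose 2) + (13 choose 3) + (13 choose 4)
     = 1 + 13 + 78 + 286 + 715
     = 1093.

1093


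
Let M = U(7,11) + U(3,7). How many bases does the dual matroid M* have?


(M1+M2)* = M1* + M2*.
M1* = U(4,11), bases: C(11,4) = 330.
M2* = U(4,7), bases: C(7,4) = 35.
|B(M*)| = 330 * 35 = 11550.

11550


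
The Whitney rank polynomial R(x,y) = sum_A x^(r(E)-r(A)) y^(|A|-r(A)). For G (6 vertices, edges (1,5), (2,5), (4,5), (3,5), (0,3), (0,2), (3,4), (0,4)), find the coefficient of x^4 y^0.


R(x,y) = sum over A in 2^E of x^(r(E)-r(A)) * y^(|A|-r(A)).
G has 6 vertices, 8 edges. r(E) = 5.
Enumerate all 2^8 = 256 subsets.
Count subsets with r(E)-r(A)=4 and |A|-r(A)=0: 8.

8


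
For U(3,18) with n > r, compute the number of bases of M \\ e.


Deleting e from U(3,18) gives U(3,17) since n > r.
Bases of U(3,17) = C(17,3) = 17! / (3! * 14!) = 680.

680


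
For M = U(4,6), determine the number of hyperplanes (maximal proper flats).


Hyperplanes of U(4,6) are flats of rank 3.
In a uniform matroid, these are exactly the (3)-element subsets.
Count = (6 choose 3) = 20.

20


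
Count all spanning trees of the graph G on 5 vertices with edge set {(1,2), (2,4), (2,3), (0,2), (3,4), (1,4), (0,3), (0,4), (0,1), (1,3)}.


By Kirchhoff's matrix tree theorem, the number of spanning trees equals
the determinant of any cofactor of the Laplacian matrix L.
G has 5 vertices and 10 edges.
Computing the (4 x 4) cofactor determinant gives 125.

125


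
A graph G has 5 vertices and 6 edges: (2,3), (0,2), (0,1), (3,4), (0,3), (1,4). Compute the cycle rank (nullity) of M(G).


Cycle rank (nullity) = |E| - r(M) = |E| - (|V| - c).
|E| = 6, |V| = 5, c = 1.
Nullity = 6 - (5 - 1) = 6 - 4 = 2.

2


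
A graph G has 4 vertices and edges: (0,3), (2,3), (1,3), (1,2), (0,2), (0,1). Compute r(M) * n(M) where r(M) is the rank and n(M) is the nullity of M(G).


r(M) = |V| - c = 4 - 1 = 3.
nullity = |E| - r(M) = 6 - 3 = 3.
Product = 3 * 3 = 9.

9


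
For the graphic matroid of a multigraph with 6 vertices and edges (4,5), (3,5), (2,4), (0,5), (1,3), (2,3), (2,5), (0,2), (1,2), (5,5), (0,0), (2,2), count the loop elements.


In a graphic matroid, a loop is a self-loop edge (u,u) with rank 0.
Examining all 12 edges for self-loops...
Self-loops found: (5,5), (0,0), (2,2)
Number of loops = 3.

3


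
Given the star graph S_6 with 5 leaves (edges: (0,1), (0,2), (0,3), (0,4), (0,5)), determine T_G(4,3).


A star on 6 vertices is a tree with 5 edges.
T(x,y) = x^(5) for any tree.
T(4,3) = 4^5 = 1024.

1024


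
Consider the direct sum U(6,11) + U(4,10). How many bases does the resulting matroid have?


Bases of a direct sum M1 + M2: |B| = |B(M1)| * |B(M2)|.
|B(U(6,11))| = C(11,6) = 462.
|B(U(4,10))| = C(10,4) = 210.
Total bases = 462 * 210 = 97020.

97020


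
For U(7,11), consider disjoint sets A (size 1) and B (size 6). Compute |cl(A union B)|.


|A union B| = 1 + 6 = 7 (disjoint).
In U(7,11), cl(S) = S if |S| < 7, else cl(S) = E.
Since 7 >= 7, cl(A union B) = E.
|cl(A union B)| = 11.

11


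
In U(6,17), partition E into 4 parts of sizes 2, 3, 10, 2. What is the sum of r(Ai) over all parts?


r(Ai) = min(|Ai|, 6) for each part.
Sum = min(2,6) + min(3,6) + min(10,6) + min(2,6)
    = 2 + 3 + 6 + 2
    = 13.

13


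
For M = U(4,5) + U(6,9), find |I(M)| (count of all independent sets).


For a direct sum, |I(M1+M2)| = |I(M1)| * |I(M2)|.
|I(U(4,5))| = sum C(5,k) for k=0..4 = 31.
|I(U(6,9))| = sum C(9,k) for k=0..6 = 466.
Total = 31 * 466 = 14446.

14446


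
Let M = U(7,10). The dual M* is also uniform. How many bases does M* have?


The dual of U(r,n) is U(n-r, n) = U(3,10).
Bases of U(3,10) are all (3)-element subsets.
|B(M*)| = (10 choose 3) = 120.

120


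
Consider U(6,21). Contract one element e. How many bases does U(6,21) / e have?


Contracting e from U(6,21) gives U(5,20).
Bases of U(5,20) = C(20,5) = 15504.

15504


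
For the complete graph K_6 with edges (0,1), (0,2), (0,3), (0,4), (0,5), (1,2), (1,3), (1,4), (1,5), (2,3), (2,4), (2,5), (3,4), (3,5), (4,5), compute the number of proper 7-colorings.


P(K_6, k) = k(k-1)(k-2)...(k-5).
P(7) = (7) * (6) * (5) * (4) * (3) * (2) = 5040.

5040


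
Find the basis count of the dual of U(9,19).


The dual of U(r,n) is U(n-r, n) = U(10,19).
Bases of U(10,19) are all (10)-element subsets.
|B(M*)| = C(19,10) = 19! / (10! * 9!) = 92378.

92378


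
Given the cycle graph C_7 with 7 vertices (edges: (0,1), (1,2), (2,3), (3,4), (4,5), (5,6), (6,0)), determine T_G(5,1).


T(C_7; x,y) = x + x^2 + ... + x^(6) + y.
T(5,1) = 5^1 + 5^2 + 5^3 + 5^4 + 5^5 + 5^6 + 1
= 5 + 25 + 125 + 625 + 3125 + 15625 + 1
= 19531.

19531


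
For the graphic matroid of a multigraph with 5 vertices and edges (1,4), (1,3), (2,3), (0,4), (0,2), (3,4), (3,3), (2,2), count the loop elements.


In a graphic matroid, a loop is a self-loop edge (u,u) with rank 0.
Examining all 8 edges for self-loops...
Self-loops found: (3,3), (2,2)
Number of loops = 2.

2


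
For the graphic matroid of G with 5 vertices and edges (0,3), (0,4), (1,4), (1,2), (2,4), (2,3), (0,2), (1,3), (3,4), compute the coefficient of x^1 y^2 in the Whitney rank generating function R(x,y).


R(x,y) = sum over A in 2^E of x^(r(E)-r(A)) * y^(|A|-r(A)).
G has 5 vertices, 9 edges. r(E) = 4.
Enumerate all 2^9 = 512 subsets.
Count subsets with r(E)-r(A)=1 and |A|-r(A)=2: 15.

15


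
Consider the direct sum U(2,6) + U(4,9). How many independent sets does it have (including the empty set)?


For a direct sum, |I(M1+M2)| = |I(M1)| * |I(M2)|.
|I(U(2,6))| = sum C(6,k) for k=0..2 = 22.
|I(U(4,9))| = sum C(9,k) for k=0..4 = 256.
Total = 22 * 256 = 5632.

5632


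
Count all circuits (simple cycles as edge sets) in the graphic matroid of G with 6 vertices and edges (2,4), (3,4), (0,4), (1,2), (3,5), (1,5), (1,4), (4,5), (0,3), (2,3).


A circuit in a graphic matroid = edge set of a simple cycle.
G has 6 vertices and 10 edges.
Enumerating all minimal edge subsets forming cycles...
Total circuits found: 20.

20


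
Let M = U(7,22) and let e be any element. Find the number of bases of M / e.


Contracting e from U(7,22) gives U(6,21).
Bases of U(6,21) = (21 choose 6) = 54264.

54264


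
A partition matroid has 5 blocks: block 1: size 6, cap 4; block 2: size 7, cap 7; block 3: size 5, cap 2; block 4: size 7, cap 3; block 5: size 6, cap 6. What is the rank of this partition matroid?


Rank of a partition matroid = sum of min(|Si|, ci) for each block.
= min(6,4) + min(7,7) + min(5,2) + min(7,3) + min(6,6)
= 4 + 7 + 2 + 3 + 6
= 22.

22


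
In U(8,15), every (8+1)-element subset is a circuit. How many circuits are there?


In U(8,15), circuits are the (9)-element subsets.
Any set of 9 elements is dependent, and removing any one element gives
an independent set of size 8, so it is a minimal dependent set.
Number of circuits = C(15,9) = 5005.

5005


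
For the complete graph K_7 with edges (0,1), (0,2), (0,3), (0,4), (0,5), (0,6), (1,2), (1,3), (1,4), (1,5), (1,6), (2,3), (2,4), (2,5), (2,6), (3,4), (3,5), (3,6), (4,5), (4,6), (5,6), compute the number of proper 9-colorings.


P(K_7, k) = k(k-1)(k-2)...(k-6).
P(9) = (9) * (8) * (7) * (6) * (5) * (4) * (3) = 181440.

181440


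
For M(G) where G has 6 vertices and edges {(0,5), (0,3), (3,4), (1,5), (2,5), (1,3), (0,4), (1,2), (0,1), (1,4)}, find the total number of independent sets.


An independent set in a graphic matroid is an acyclic edge subset.
G has 6 vertices and 10 edges.
Enumerate all 2^10 = 1024 subsets, checking for acyclicity.
Total independent sets = 436.

436


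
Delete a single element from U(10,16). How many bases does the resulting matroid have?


Deleting e from U(10,16) gives U(10,15) since n > r.
Bases of U(10,15) = C(15,10) = 3003.

3003


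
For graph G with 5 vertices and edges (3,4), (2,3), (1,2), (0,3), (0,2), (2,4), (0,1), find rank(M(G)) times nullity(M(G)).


r(M) = |V| - c = 5 - 1 = 4.
nullity = |E| - r(M) = 7 - 4 = 3.
Product = 4 * 3 = 12.

12


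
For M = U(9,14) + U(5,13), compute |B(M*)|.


(M1+M2)* = M1* + M2*.
M1* = U(5,14), bases: C(14,5) = 2002.
M2* = U(8,13), bases: C(13,8) = 1287.
|B(M*)| = 2002 * 1287 = 2576574.

2576574


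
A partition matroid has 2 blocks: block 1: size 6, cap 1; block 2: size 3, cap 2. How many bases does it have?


A basis picks exactly ci elements from block i.
Number of bases = product of C(|Si|, ci).
= C(6,1) * C(3,2)
= 6 * 3
= 18.

18


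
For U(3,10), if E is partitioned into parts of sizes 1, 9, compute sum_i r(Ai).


r(Ai) = min(|Ai|, 3) for each part.
Sum = min(1,3) + min(9,3)
    = 1 + 3
    = 4.

4


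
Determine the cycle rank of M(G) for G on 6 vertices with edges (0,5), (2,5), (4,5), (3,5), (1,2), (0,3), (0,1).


Cycle rank (nullity) = |E| - r(M) = |E| - (|V| - c).
|E| = 7, |V| = 6, c = 1.
Nullity = 7 - (6 - 1) = 7 - 5 = 2.

2


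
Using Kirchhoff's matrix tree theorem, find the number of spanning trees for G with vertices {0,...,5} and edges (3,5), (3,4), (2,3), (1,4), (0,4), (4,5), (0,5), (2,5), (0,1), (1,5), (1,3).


By Kirchhoff's matrix tree theorem, the number of spanning trees equals
the determinant of any cofactor of the Laplacian matrix L.
G has 6 vertices and 11 edges.
Computing the (5 x 5) cofactor determinant gives 185.

185


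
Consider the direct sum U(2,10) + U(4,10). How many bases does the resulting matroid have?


Bases of a direct sum M1 + M2: |B| = |B(M1)| * |B(M2)|.
|B(U(2,10))| = C(10,2) = 45.
|B(U(4,10))| = C(10,4) = 210.
Total bases = 45 * 210 = 9450.

9450


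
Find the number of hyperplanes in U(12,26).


Hyperplanes of U(12,26) are flats of rank 11.
In a uniform matroid, these are exactly the (11)-element subsets.
Count = (26 choose 11) = 7726160.

7726160


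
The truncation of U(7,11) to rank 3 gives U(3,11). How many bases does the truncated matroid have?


Truncating U(7,11) to rank 3 gives U(3,11).
Bases of U(3,11) are all 3-element subsets of 11 elements.
Number of bases = (11 choose 3) = 165.

165


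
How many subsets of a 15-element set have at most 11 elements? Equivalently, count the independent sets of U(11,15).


Independent sets of U(11,15) are all subsets of size <= 11.
Count = C(15,0) + C(15,1) + C(15,2) + C(15,3) + C(15,4) + C(15,5) + C(15,6) + C(15,7) + C(15,8) + C(15,9) + C(15,10) + C(15,11)
     = 1 + 15 + 105 + 455 + 1365 + 3003 + 5005 + 6435 + 6435 + 5005 + 3003 + 1365
     = 32192.

32192


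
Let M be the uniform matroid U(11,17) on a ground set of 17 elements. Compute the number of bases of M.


Bases of U(11,17) are all 11-element subsets of the 17-element ground set.
Number of bases = C(17,11).
(17 choose 11) = 12376.

12376


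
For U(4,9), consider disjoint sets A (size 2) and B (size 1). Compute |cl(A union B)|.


|A union B| = 2 + 1 = 3 (disjoint).
In U(4,9), cl(S) = S if |S| < 4, else cl(S) = E.
Since 3 < 4, cl(A union B) = A union B.
|cl(A union B)| = 3.

3


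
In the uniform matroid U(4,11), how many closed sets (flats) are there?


Flats of U(4,11): every subset of size < 4 is a flat, plus E itself.
Count = (11 choose 0) + (11 choose 1) + (11 choose 2) + (11 choose 3) + 1
     = 1 + 11 + 55 + 165 + 1
     = 233.

233


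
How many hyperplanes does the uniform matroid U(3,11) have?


Hyperplanes of U(3,11) are flats of rank 2.
In a uniform matroid, these are exactly the (2)-element subsets.
Count = (11 choose 2) = 55.

55


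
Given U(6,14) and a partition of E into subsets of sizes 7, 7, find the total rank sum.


r(Ai) = min(|Ai|, 6) for each part.
Sum = min(7,6) + min(7,6)
    = 6 + 6
    = 12.

12


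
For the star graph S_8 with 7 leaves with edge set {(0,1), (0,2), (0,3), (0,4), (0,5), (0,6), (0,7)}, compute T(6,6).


A star on 8 vertices is a tree with 7 edges.
T(x,y) = x^(7) for any tree.
T(6,6) = 6^7 = 279936.

279936


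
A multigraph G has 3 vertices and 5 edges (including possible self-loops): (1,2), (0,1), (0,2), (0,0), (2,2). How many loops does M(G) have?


In a graphic matroid, a loop is a self-loop edge (u,u) with rank 0.
Examining all 5 edges for self-loops...
Self-loops found: (0,0), (2,2)
Number of loops = 2.

2


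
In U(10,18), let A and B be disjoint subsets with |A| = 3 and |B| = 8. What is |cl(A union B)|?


|A union B| = 3 + 8 = 11 (disjoint).
In U(10,18), cl(S) = S if |S| < 10, else cl(S) = E.
Since 11 >= 10, cl(A union B) = E.
|cl(A union B)| = 18.

18


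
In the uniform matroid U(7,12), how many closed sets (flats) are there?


Flats of U(7,12): every subset of size < 7 is a flat, plus E itself.
Count = C(12,0) + C(12,1) + C(12,2) + C(12,3) + C(12,4) + C(12,5) + C(12,6) + 1
     = 1 + 12 + 66 + 220 + 495 + 792 + 924 + 1
     = 2511.

2511


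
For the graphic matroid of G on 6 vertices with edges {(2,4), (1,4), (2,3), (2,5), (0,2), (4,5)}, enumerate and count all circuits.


A circuit in a graphic matroid = edge set of a simple cycle.
G has 6 vertices and 6 edges.
Enumerating all minimal edge subsets forming cycles...
Total circuits found: 1.

1


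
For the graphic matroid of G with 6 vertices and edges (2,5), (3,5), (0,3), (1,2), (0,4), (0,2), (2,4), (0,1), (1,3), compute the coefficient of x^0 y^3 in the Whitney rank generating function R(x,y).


R(x,y) = sum over A in 2^E of x^(r(E)-r(A)) * y^(|A|-r(A)).
G has 6 vertices, 9 edges. r(E) = 5.
Enumerate all 2^9 = 512 subsets.
Count subsets with r(E)-r(A)=0 and |A|-r(A)=3: 9.

9


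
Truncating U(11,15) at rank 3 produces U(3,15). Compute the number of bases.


Truncating U(11,15) to rank 3 gives U(3,15).
Bases of U(3,15) are all 3-element subsets of 15 elements.
Number of bases = C(15,3) = 15! / (3! * 12!) = 455.

455


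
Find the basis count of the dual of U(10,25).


The dual of U(r,n) is U(n-r, n) = U(15,25).
Bases of U(15,25) are all (15)-element subsets.
|B(M*)| = (25 choose 15) = 3268760.

3268760


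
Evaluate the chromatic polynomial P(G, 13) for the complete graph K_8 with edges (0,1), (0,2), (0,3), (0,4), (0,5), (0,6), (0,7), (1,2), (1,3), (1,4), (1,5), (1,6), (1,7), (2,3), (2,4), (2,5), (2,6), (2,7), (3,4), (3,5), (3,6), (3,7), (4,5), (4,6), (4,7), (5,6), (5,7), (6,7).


P(K_8, k) = k(k-1)(k-2)...(k-7).
P(13) = (13) * (12) * (11) * (10) * (9) * (8) * (7) * (6) = 51891840.

51891840


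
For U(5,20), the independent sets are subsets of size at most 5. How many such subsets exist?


Independent sets of U(5,20) are all subsets of size <= 5.
Count = C(20,0) + C(20,1) + C(20,2) + C(20,3) + C(20,4) + C(20,5)
     = 1 + 20 + 190 + 1140 + 4845 + 15504
     = 21700.

21700


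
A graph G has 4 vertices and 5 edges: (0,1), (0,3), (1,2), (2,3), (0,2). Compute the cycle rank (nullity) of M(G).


Cycle rank (nullity) = |E| - r(M) = |E| - (|V| - c).
|E| = 5, |V| = 4, c = 1.
Nullity = 5 - (4 - 1) = 5 - 3 = 2.

2


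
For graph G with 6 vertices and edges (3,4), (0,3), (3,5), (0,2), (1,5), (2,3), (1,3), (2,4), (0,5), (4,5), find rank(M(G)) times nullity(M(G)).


r(M) = |V| - c = 6 - 1 = 5.
nullity = |E| - r(M) = 10 - 5 = 5.
Product = 5 * 5 = 25.

25


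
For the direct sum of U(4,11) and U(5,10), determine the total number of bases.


Bases of a direct sum M1 + M2: |B| = |B(M1)| * |B(M2)|.
|B(U(4,11))| = C(11,4) = 330.
|B(U(5,10))| = C(10,5) = 252.
Total bases = 330 * 252 = 83160.

83160


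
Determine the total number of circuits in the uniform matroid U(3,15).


In U(3,15), circuits are the (4)-element subsets.
Any set of 4 elements is dependent, and removing any one element gives
an independent set of size 3, so it is a minimal dependent set.
Number of circuits = C(15,4) = 15! / (4! * 11!) = 1365.

1365


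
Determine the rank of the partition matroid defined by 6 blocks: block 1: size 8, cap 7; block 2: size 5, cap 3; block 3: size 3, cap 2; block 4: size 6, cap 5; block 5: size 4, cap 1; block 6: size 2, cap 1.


Rank of a partition matroid = sum of min(|Si|, ci) for each block.
= min(8,7) + min(5,3) + min(3,2) + min(6,5) + min(4,1) + min(2,1)
= 7 + 3 + 2 + 5 + 1 + 1
= 19.

19


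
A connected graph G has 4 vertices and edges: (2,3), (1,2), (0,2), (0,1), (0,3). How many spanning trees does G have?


By Kirchhoff's matrix tree theorem, the number of spanning trees equals
the determinant of any cofactor of the Laplacian matrix L.
G has 4 vertices and 5 edges.
Computing the (3 x 3) cofactor determinant gives 8.

8


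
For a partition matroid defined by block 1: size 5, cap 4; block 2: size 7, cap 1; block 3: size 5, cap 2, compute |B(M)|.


A basis picks exactly ci elements from block i.
Number of bases = product of C(|Si|, ci).
= C(5,4) * C(7,1) * C(5,2)
= 5 * 7 * 10
= 350.

350


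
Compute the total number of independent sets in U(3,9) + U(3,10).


For a direct sum, |I(M1+M2)| = |I(M1)| * |I(M2)|.
|I(U(3,9))| = sum C(9,k) for k=0..3 = 130.
|I(U(3,10))| = sum C(10,k) for k=0..3 = 176.
Total = 130 * 176 = 22880.

22880


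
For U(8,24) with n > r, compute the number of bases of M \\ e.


Deleting e from U(8,24) gives U(8,23) since n > r.
Bases of U(8,23) = C(23,8) = 490314.

490314


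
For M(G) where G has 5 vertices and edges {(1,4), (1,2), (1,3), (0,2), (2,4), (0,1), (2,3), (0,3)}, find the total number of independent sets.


An independent set in a graphic matroid is an acyclic edge subset.
G has 5 vertices and 8 edges.
Enumerate all 2^8 = 256 subsets, checking for acyclicity.
Total independent sets = 128.

128


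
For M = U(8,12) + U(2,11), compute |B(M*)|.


(M1+M2)* = M1* + M2*.
M1* = U(4,12), bases: C(12,4) = 495.
M2* = U(9,11), bases: C(11,9) = 55.
|B(M*)| = 495 * 55 = 27225.

27225


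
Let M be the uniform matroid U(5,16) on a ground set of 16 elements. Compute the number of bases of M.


Bases of U(5,16) are all 5-element subsets of the 16-element ground set.
Number of bases = C(16,5).
C(16,5) = 16! / (5! * 11!) = 4368.

4368


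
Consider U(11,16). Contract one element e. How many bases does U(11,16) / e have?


Contracting e from U(11,16) gives U(10,15).
Bases of U(10,15) = C(15,10) = 15! / (10! * 5!) = 3003.

3003


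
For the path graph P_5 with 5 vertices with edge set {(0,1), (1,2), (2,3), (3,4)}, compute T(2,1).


A path on 5 vertices is a tree with 4 edges.
T(x,y) = x^(4) for any tree.
T(2,1) = 2^4 = 16.

16


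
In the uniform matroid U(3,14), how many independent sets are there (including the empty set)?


Independent sets of U(3,14) are all subsets of size <= 3.
Count = C(14,0) + C(14,1) + C(14,2) + C(14,3)
     = 1 + 14 + 91 + 364
     = 470.

470


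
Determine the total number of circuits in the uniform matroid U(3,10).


In U(3,10), circuits are the (4)-element subsets.
Any set of 4 elements is dependent, and removing any one element gives
an independent set of size 3, so it is a minimal dependent set.
Number of circuits = C(10,4) = 10! / (4! * 6!) = 210.

210


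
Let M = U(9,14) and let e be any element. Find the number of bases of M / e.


Contracting e from U(9,14) gives U(8,13).
Bases of U(8,13) = (13 choose 8) = 1287.

1287


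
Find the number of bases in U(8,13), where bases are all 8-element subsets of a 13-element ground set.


Bases of U(8,13) are all 8-element subsets of the 13-element ground set.
Number of bases = C(13,8).
(13 choose 8) = 1287.

1287


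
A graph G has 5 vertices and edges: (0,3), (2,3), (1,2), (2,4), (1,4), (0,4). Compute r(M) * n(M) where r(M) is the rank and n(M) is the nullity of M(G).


r(M) = |V| - c = 5 - 1 = 4.
nullity = |E| - r(M) = 6 - 4 = 2.
Product = 4 * 2 = 8.

8


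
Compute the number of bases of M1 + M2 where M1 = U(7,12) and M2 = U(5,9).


Bases of a direct sum M1 + M2: |B| = |B(M1)| * |B(M2)|.
|B(U(7,12))| = C(12,7) = 792.
|B(U(5,9))| = C(9,5) = 126.
Total bases = 792 * 126 = 99792.

99792


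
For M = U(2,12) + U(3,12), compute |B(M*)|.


(M1+M2)* = M1* + M2*.
M1* = U(10,12), bases: C(12,10) = 66.
M2* = U(9,12), bases: C(12,9) = 220.
|B(M*)| = 66 * 220 = 14520.

14520


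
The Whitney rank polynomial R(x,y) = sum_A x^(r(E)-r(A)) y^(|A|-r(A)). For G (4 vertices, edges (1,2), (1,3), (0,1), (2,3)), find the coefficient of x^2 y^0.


R(x,y) = sum over A in 2^E of x^(r(E)-r(A)) * y^(|A|-r(A)).
G has 4 vertices, 4 edges. r(E) = 3.
Enumerate all 2^4 = 16 subsets.
Count subsets with r(E)-r(A)=2 and |A|-r(A)=0: 4.

4


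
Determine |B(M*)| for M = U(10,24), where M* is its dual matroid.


The dual of U(r,n) is U(n-r, n) = U(14,24).
Bases of U(14,24) are all (14)-element subsets.
|B(M*)| = C(24,14) = 24! / (14! * 10!) = 1961256.

1961256


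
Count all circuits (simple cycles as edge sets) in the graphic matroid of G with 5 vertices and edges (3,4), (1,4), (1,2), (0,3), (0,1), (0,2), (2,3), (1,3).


A circuit in a graphic matroid = edge set of a simple cycle.
G has 5 vertices and 8 edges.
Enumerating all minimal edge subsets forming cycles...
Total circuits found: 12.

12


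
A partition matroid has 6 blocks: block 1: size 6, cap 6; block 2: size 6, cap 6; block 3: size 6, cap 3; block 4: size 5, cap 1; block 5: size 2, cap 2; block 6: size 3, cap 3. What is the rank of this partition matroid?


Rank of a partition matroid = sum of min(|Si|, ci) for each block.
= min(6,6) + min(6,6) + min(6,3) + min(5,1) + min(2,2) + min(3,3)
= 6 + 6 + 3 + 1 + 2 + 3
= 21.

21


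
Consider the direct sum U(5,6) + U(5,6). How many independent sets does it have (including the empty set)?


For a direct sum, |I(M1+M2)| = |I(M1)| * |I(M2)|.
|I(U(5,6))| = sum C(6,k) for k=0..5 = 63.
|I(U(5,6))| = sum C(6,k) for k=0..5 = 63.
Total = 63 * 63 = 3969.

3969


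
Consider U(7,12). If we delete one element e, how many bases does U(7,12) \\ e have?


Deleting e from U(7,12) gives U(7,11) since n > r.
Bases of U(7,11) = (11 choose 7) = 330.

330


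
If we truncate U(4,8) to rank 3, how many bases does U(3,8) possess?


Truncating U(4,8) to rank 3 gives U(3,8).
Bases of U(3,8) are all 3-element subsets of 8 elements.
Number of bases = C(8,3) = (8 * 7 * 6) / (1 * 2 * 3) = 56.

56


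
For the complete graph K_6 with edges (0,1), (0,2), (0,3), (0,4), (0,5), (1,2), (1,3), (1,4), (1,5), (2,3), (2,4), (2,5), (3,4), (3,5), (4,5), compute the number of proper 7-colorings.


P(K_6, k) = k(k-1)(k-2)...(k-5).
P(7) = (7) * (6) * (5) * (4) * (3) * (2) = 5040.

5040


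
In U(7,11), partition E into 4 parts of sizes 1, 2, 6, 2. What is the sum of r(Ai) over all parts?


r(Ai) = min(|Ai|, 7) for each part.
Sum = min(1,7) + min(2,7) + min(6,7) + min(2,7)
    = 1 + 2 + 6 + 2
    = 11.

11


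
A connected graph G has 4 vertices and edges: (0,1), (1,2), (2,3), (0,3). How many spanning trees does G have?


By Kirchhoff's matrix tree theorem, the number of spanning trees equals
the determinant of any cofactor of the Laplacian matrix L.
G has 4 vertices and 4 edges.
Computing the (3 x 3) cofactor determinant gives 4.

4


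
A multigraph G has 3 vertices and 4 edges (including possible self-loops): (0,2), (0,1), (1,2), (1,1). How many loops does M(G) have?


In a graphic matroid, a loop is a self-loop edge (u,u) with rank 0.
Examining all 4 edges for self-loops...
Self-loops found: (1,1)
Number of loops = 1.

1


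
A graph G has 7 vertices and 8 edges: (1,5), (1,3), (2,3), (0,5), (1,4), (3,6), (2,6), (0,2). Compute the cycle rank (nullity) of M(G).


Cycle rank (nullity) = |E| - r(M) = |E| - (|V| - c).
|E| = 8, |V| = 7, c = 1.
Nullity = 8 - (7 - 1) = 8 - 6 = 2.

2


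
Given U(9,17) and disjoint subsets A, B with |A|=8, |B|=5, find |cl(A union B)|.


|A union B| = 8 + 5 = 13 (disjoint).
In U(9,17), cl(S) = S if |S| < 9, else cl(S) = E.
Since 13 >= 9, cl(A union B) = E.
|cl(A union B)| = 17.

17


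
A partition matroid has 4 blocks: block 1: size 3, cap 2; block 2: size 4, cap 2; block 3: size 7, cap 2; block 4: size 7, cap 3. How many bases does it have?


A basis picks exactly ci elements from block i.
Number of bases = product of C(|Si|, ci).
= C(3,2) * C(4,2) * C(7,2) * C(7,3)
= 3 * 6 * 21 * 35
= 13230.

13230


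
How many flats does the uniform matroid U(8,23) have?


Flats of U(8,23): every subset of size < 8 is a flat, plus E itself.
Count = (23 choose 0) + (23 choose 1) + (23 choose 2) + (23 choose 3) + (23 choose 4) + (23 choose 5) + (23 choose 6) + (23 choose 7) + 1
     = 1 + 23 + 253 + 1771 + 8855 + 33649 + 100947 + 245157 + 1
     = 390657.

390657


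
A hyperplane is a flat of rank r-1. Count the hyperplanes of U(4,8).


Hyperplanes of U(4,8) are flats of rank 3.
In a uniform matroid, these are exactly the (3)-element subsets.
Count = C(8,3) = 8! / (3! * 5!) = 56.

56


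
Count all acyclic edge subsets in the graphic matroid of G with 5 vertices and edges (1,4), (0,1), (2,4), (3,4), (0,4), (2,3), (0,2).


An independent set in a graphic matroid is an acyclic edge subset.
G has 5 vertices and 7 edges.
Enumerate all 2^7 = 128 subsets, checking for acyclicity.
Total independent sets = 82.

82


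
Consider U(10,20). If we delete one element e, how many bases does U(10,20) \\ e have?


Deleting e from U(10,20) gives U(10,19) since n > r.
Bases of U(10,19) = (19 choose 10) = 92378.

92378


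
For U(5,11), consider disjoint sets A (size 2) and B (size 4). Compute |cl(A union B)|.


|A union B| = 2 + 4 = 6 (disjoint).
In U(5,11), cl(S) = S if |S| < 5, else cl(S) = E.
Since 6 >= 5, cl(A union B) = E.
|cl(A union B)| = 11.

11


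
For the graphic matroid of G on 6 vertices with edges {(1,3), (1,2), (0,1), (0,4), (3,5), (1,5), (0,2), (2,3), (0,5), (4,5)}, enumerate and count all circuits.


A circuit in a graphic matroid = edge set of a simple cycle.
G has 6 vertices and 10 edges.
Enumerating all minimal edge subsets forming cycles...
Total circuits found: 21.

21


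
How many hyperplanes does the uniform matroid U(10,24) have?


Hyperplanes of U(10,24) are flats of rank 9.
In a uniform matroid, these are exactly the (9)-element subsets.
Count = C(24,9) = 1307504.

1307504


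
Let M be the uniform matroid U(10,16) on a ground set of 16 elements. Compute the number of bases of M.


Bases of U(10,16) are all 10-element subsets of the 16-element ground set.
Number of bases = C(16,10).
(16 choose 10) = 8008.

8008


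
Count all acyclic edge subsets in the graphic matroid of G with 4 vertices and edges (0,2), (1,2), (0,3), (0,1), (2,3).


An independent set in a graphic matroid is an acyclic edge subset.
G has 4 vertices and 5 edges.
Enumerate all 2^5 = 32 subsets, checking for acyclicity.
Total independent sets = 24.

24


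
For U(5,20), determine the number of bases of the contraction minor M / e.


Contracting e from U(5,20) gives U(4,19).
Bases of U(4,19) = C(19,4) = (19 * 18 * 17 * 16) / (1 * 2 * 3 * 4) = 3876.

3876


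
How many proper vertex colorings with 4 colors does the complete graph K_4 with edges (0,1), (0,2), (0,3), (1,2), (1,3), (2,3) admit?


P(K_4, k) = k(k-1)(k-2)...(k-3).
P(4) = (4) * (3) * (2) * (1) = 24.

24


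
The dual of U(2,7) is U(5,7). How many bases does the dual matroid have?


The dual of U(r,n) is U(n-r, n) = U(5,7).
Bases of U(5,7) are all (5)-element subsets.
|B(M*)| = C(7,5) = 21.

21


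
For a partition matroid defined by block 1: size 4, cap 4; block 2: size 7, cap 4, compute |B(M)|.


A basis picks exactly ci elements from block i.
Number of bases = product of C(|Si|, ci).
= C(4,4) * C(7,4)
= 1 * 35
= 35.

35


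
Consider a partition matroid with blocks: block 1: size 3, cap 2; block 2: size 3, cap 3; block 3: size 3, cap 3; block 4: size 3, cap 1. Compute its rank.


Rank of a partition matroid = sum of min(|Si|, ci) for each block.
= min(3,2) + min(3,3) + min(3,3) + min(3,1)
= 2 + 3 + 3 + 1
= 9.

9


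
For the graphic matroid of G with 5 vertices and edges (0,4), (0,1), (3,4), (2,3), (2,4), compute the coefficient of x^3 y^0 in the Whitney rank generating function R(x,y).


R(x,y) = sum over A in 2^E of x^(r(E)-r(A)) * y^(|A|-r(A)).
G has 5 vertices, 5 edges. r(E) = 4.
Enumerate all 2^5 = 32 subsets.
Count subsets with r(E)-r(A)=3 and |A|-r(A)=0: 5.

5


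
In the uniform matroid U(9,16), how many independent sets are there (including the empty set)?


Independent sets of U(9,16) are all subsets of size <= 9.
Count = C(16,0) + C(16,1) + C(16,2) + C(16,3) + C(16,4) + C(16,5) + C(16,6) + C(16,7) + C(16,8) + C(16,9)
     = 1 + 16 + 120 + 560 + 1820 + 4368 + 8008 + 11440 + 12870 + 11440
     = 50643.

50643


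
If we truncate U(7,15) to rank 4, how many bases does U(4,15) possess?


Truncating U(7,15) to rank 4 gives U(4,15).
Bases of U(4,15) are all 4-element subsets of 15 elements.
Number of bases = (15 choose 4) = 1365.

1365


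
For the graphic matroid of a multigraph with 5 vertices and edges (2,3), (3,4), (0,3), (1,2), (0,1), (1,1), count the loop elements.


In a graphic matroid, a loop is a self-loop edge (u,u) with rank 0.
Examining all 6 edges for self-loops...
Self-loops found: (1,1)
Number of loops = 1.

1


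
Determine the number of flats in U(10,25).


Flats of U(10,25): every subset of size < 10 is a flat, plus E itself.
Count = C(25,0) + C(25,1) + C(25,2) + C(25,3) + C(25,4) + C(25,5) + C(25,6) + C(25,7) + C(25,8) + C(25,9) + 1
     = 1 + 25 + 300 + 2300 + 12650 + 53130 + 177100 + 480700 + 1081575 + 2042975 + 1
     = 3850757.

3850757


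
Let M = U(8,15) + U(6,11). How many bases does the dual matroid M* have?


(M1+M2)* = M1* + M2*.
M1* = U(7,15), bases: C(15,7) = 6435.
M2* = U(5,11), bases: C(11,5) = 462.
|B(M*)| = 6435 * 462 = 2972970.

2972970


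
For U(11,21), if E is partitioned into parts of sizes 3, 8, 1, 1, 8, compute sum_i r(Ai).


r(Ai) = min(|Ai|, 11) for each part.
Sum = min(3,11) + min(8,11) + min(1,11) + min(1,11) + min(8,11)
    = 3 + 8 + 1 + 1 + 8
    = 21.

21


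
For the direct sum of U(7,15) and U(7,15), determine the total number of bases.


Bases of a direct sum M1 + M2: |B| = |B(M1)| * |B(M2)|.
|B(U(7,15))| = C(15,7) = 6435.
|B(U(7,15))| = C(15,7) = 6435.
Total bases = 6435 * 6435 = 41409225.

41409225


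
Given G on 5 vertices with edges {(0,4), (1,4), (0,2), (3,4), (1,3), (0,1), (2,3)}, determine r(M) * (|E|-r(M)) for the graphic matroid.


r(M) = |V| - c = 5 - 1 = 4.
nullity = |E| - r(M) = 7 - 4 = 3.
Product = 4 * 3 = 12.

12
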